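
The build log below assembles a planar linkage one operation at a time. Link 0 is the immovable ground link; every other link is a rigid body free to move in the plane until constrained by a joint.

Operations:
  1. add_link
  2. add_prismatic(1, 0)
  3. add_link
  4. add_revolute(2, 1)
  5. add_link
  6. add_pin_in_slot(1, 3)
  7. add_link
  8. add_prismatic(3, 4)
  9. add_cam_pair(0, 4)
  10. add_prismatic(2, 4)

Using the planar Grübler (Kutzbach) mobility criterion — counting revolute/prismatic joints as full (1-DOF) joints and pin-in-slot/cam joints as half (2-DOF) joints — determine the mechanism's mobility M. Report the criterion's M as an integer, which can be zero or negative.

(L,J1,J2)=(1,0,0); link0 fixed
link1: (2,0,0)
P 1-0 [J1]: (2,1,0)
link2: (3,1,0)
R 2-1 [J1]: (3,2,0)
link3: (4,2,0)
PS 1-3 [J2]: (4,2,1)
link4: (5,2,1)
P 3-4 [J1]: (5,3,1)
C 0-4 [J2]: (5,3,2)
P 2-4 [J1]: (5,4,2)
Grübler: 3·4 − 2·4 − 2 = 2

M = 2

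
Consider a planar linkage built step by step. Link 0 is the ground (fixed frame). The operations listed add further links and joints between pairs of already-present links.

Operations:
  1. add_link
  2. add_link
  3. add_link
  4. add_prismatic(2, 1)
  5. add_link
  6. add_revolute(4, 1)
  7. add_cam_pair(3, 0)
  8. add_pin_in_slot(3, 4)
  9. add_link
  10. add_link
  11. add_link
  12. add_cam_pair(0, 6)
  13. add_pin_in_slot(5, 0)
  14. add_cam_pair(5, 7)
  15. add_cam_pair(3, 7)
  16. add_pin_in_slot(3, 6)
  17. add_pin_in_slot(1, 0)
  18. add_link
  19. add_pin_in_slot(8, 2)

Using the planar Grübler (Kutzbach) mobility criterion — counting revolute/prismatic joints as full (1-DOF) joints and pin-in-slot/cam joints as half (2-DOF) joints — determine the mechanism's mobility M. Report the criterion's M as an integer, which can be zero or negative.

link 0 = ground. State L|J1|J2 = 1|0|0
+link1  2|0|0
+link2  3|0|0
+link3  4|0|0
P(2,1) f=1→J1  4|1|0
+link4  5|1|0
R(4,1) f=1→J1  5|2|0
C(3,0) f=2→J2  5|2|1
PS(3,4) f=2→J2  5|2|2
+link5  6|2|2
+link6  7|2|2
+link7  8|2|2
C(0,6) f=2→J2  8|2|3
PS(5,0) f=2→J2  8|2|4
C(5,7) f=2→J2  8|2|5
C(3,7) f=2→J2  8|2|6
PS(3,6) f=2→J2  8|2|7
PS(1,0) f=2→J2  8|2|8
+link8  9|2|8
PS(8,2) f=2→J2  9|2|9
M = 3(9−1)−2·2−9 = 24−4−9 = 11

M = 11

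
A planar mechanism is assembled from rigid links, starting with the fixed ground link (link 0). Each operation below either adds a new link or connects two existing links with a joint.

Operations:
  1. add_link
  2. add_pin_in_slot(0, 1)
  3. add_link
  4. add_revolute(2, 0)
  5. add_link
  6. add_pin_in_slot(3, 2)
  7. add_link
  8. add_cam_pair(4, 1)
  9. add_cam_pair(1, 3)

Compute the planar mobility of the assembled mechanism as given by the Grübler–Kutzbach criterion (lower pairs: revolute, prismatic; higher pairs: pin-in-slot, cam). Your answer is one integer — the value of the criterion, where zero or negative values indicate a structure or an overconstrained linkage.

ground; <1,0,0>
#1 <2,0,0>
PS:0↔1 J2 <2,0,1>
#2 <3,0,1>
R:2↔0 J1 <3,1,1>
#3 <4,1,1>
PS:3↔2 J2 <4,1,2>
#4 <5,1,2>
C:4↔1 J2 <5,1,3>
C:1↔3 J2 <5,1,4>
3×4 − 2×1 − 1×4 = 6

M = 6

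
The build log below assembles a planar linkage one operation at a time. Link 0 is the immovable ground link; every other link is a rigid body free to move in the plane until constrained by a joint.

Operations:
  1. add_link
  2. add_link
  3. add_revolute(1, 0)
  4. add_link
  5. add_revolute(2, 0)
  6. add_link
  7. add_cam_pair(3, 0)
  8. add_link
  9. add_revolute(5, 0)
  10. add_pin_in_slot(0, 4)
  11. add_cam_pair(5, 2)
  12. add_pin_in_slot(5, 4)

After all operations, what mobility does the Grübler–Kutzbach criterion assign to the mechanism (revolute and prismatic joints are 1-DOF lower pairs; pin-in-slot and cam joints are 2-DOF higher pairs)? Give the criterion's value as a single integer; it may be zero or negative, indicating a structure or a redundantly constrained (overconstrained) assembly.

(L,J1,J2)=(1,0,0); link0 fixed
link1: (2,0,0)
link2: (3,0,0)
R 1-0 [J1]: (3,1,0)
link3: (4,1,0)
R 2-0 [J1]: (4,2,0)
link4: (5,2,0)
C 3-0 [J2]: (5,2,1)
link5: (6,2,1)
R 5-0 [J1]: (6,3,1)
PS 0-4 [J2]: (6,3,2)
C 5-2 [J2]: (6,3,3)
PS 5-4 [J2]: (6,3,4)
Grübler: 3·5 − 2·3 − 4 = 5

M = 5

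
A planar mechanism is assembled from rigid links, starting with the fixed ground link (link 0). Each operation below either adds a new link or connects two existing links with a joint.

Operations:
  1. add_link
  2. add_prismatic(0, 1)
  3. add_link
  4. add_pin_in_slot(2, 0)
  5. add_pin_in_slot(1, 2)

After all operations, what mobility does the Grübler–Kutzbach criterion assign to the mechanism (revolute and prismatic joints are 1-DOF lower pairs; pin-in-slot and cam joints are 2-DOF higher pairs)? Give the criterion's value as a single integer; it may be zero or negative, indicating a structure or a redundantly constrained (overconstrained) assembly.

ground; <1,0,0>
#1 <2,0,0>
P:0↔1 J1 <2,1,0>
#2 <3,1,0>
PS:2↔0 J2 <3,1,1>
PS:1↔2 J2 <3,1,2>
3×2 − 2×1 − 1×2 = 2

M = 2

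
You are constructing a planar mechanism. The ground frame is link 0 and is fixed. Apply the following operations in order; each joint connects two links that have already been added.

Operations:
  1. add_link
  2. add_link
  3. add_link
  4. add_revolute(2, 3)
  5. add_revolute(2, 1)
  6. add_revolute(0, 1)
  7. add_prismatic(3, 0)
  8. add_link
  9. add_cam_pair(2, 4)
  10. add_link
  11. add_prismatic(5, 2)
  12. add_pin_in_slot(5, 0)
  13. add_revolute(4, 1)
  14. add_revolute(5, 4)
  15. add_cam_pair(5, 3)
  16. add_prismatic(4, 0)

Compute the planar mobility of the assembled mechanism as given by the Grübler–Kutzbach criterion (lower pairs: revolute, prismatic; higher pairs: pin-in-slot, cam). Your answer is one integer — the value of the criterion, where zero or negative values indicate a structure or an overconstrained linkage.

ground; <1,0,0>
#1 <2,0,0>
#2 <3,0,0>
#3 <4,0,0>
R:2↔3 J1 <4,1,0>
R:2↔1 J1 <4,2,0>
R:0↔1 J1 <4,3,0>
P:3↔0 J1 <4,4,0>
#4 <5,4,0>
C:2↔4 J2 <5,4,1>
#5 <6,4,1>
P:5↔2 J1 <6,5,1>
PS:5↔0 J2 <6,5,2>
R:4↔1 J1 <6,6,2>
R:5↔4 J1 <6,7,2>
C:5↔3 J2 <6,7,3>
P:4↔0 J1 <6,8,3>
3×5 − 2×8 − 1×3 = -4

M = -4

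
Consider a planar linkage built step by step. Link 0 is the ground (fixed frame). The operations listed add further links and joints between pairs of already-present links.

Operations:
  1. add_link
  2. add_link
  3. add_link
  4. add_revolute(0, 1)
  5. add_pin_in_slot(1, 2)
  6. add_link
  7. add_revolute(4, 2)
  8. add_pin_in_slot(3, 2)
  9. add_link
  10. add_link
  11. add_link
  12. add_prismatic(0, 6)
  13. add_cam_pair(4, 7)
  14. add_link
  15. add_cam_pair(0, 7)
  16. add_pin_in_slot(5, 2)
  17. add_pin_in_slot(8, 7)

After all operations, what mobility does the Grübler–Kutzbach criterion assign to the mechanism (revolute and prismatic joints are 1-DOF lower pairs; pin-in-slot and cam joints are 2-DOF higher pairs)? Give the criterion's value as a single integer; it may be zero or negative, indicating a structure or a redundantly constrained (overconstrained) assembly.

M = 12

ground; <1,0,0>
#1 <2,0,0>
#2 <3,0,0>
#3 <4,0,0>
R:0↔1 J1 <4,1,0>
PS:1↔2 J2 <4,1,1>
#4 <5,1,1>
R:4↔2 J1 <5,2,1>
PS:3↔2 J2 <5,2,2>
#5 <6,2,2>
#6 <7,2,2>
#7 <8,2,2>
P:0↔6 J1 <8,3,2>
C:4↔7 J2 <8,3,3>
#8 <9,3,3>
C:0↔7 J2 <9,3,4>
PS:5↔2 J2 <9,3,5>
PS:8↔7 J2 <9,3,6>
3×8 − 2×3 − 1×6 = 12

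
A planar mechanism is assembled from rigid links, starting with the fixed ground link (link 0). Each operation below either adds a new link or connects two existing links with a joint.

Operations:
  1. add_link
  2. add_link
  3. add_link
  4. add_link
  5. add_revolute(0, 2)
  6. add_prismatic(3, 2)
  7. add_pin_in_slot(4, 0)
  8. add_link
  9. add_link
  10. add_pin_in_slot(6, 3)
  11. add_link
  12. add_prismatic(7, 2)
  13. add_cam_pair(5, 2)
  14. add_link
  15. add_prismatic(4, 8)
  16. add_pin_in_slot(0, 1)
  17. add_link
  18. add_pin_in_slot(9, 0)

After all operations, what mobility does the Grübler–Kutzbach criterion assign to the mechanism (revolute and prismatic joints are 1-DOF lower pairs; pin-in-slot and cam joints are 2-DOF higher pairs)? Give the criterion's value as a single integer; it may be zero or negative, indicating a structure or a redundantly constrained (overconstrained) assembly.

M = 14

[1;0;0] (link 0 is ground)
L+ [2;0;0]
L+ [3;0;0]
L+ [4;0;0]
L+ [5;0;0]
R(0,2)∈J1 [5;1;0]
P(3,2)∈J1 [5;2;0]
PS(4,0)∈J2 [5;2;1]
L+ [6;2;1]
L+ [7;2;1]
PS(6,3)∈J2 [7;2;2]
L+ [8;2;2]
P(7,2)∈J1 [8;3;2]
C(5,2)∈J2 [8;3;3]
L+ [9;3;3]
P(4,8)∈J1 [9;4;3]
PS(0,1)∈J2 [9;4;4]
L+ [10;4;4]
PS(9,0)∈J2 [10;4;5]
mobility = 27 − 8 − 5 = 14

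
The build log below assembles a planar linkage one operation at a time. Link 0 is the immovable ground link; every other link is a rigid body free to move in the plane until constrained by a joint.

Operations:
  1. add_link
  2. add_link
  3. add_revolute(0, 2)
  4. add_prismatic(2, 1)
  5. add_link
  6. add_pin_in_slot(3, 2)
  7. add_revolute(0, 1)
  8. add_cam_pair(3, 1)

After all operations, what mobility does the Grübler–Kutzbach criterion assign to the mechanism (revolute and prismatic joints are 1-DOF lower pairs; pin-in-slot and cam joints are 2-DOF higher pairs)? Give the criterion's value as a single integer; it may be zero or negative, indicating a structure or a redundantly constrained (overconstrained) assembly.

L=1 J1=0 J2=0
add link → L=2 J1=0 J2=0
add link → L=3 J1=0 J2=0
R@0,2 dof=1 J1 → L=3 J1=1 J2=0
P@2,1 dof=1 J1 → L=3 J1=2 J2=0
add link → L=4 J1=2 J2=0
PS@3,2 dof=2 J2 → L=4 J1=2 J2=1
R@0,1 dof=1 J1 → L=4 J1=3 J2=1
C@3,1 dof=2 J2 → L=4 J1=3 J2=2
M=3(L−1)−2J1−J2=3·3−2·3−2=1

M = 1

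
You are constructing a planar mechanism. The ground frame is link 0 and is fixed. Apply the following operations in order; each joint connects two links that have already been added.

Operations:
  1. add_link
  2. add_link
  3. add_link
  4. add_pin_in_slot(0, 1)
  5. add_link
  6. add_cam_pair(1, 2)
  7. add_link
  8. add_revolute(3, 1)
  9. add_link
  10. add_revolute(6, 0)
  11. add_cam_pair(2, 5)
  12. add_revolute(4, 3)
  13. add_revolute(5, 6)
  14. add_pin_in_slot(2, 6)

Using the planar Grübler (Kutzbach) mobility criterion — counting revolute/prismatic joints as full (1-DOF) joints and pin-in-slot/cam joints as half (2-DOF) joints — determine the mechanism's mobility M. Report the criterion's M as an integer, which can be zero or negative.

M = 6

[1;0;0] (link 0 is ground)
L+ [2;0;0]
L+ [3;0;0]
L+ [4;0;0]
PS(0,1)∈J2 [4;0;1]
L+ [5;0;1]
C(1,2)∈J2 [5;0;2]
L+ [6;0;2]
R(3,1)∈J1 [6;1;2]
L+ [7;1;2]
R(6,0)∈J1 [7;2;2]
C(2,5)∈J2 [7;2;3]
R(4,3)∈J1 [7;3;3]
R(5,6)∈J1 [7;4;3]
PS(2,6)∈J2 [7;4;4]
mobility = 18 − 8 − 4 = 6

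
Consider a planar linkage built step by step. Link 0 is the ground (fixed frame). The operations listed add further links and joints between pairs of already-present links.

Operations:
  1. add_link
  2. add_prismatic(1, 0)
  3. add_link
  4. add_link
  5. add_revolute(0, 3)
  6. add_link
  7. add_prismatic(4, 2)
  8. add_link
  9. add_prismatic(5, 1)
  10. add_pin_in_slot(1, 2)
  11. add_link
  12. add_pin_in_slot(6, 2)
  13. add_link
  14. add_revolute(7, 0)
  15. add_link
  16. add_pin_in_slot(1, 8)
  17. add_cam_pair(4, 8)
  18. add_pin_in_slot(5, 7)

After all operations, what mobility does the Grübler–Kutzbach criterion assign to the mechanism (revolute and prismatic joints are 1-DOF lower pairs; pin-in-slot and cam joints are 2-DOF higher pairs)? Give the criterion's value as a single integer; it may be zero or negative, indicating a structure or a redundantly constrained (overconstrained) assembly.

M = 9

ground; <1,0,0>
#1 <2,0,0>
P:1↔0 J1 <2,1,0>
#2 <3,1,0>
#3 <4,1,0>
R:0↔3 J1 <4,2,0>
#4 <5,2,0>
P:4↔2 J1 <5,3,0>
#5 <6,3,0>
P:5↔1 J1 <6,4,0>
PS:1↔2 J2 <6,4,1>
#6 <7,4,1>
PS:6↔2 J2 <7,4,2>
#7 <8,4,2>
R:7↔0 J1 <8,5,2>
#8 <9,5,2>
PS:1↔8 J2 <9,5,3>
C:4↔8 J2 <9,5,4>
PS:5↔7 J2 <9,5,5>
3×8 − 2×5 − 1×5 = 9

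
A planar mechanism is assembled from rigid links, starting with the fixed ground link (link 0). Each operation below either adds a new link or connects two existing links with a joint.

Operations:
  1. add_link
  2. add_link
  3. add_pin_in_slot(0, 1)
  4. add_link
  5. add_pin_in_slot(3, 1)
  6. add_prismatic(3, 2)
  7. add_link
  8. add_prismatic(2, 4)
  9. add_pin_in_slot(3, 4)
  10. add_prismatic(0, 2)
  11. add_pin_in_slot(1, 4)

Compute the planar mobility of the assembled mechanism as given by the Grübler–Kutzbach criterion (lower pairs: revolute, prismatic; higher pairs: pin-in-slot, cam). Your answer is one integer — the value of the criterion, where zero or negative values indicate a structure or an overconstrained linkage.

M = 2

[1;0;0] (link 0 is ground)
L+ [2;0;0]
L+ [3;0;0]
PS(0,1)∈J2 [3;0;1]
L+ [4;0;1]
PS(3,1)∈J2 [4;0;2]
P(3,2)∈J1 [4;1;2]
L+ [5;1;2]
P(2,4)∈J1 [5;2;2]
PS(3,4)∈J2 [5;2;3]
P(0,2)∈J1 [5;3;3]
PS(1,4)∈J2 [5;3;4]
mobility = 12 − 6 − 4 = 2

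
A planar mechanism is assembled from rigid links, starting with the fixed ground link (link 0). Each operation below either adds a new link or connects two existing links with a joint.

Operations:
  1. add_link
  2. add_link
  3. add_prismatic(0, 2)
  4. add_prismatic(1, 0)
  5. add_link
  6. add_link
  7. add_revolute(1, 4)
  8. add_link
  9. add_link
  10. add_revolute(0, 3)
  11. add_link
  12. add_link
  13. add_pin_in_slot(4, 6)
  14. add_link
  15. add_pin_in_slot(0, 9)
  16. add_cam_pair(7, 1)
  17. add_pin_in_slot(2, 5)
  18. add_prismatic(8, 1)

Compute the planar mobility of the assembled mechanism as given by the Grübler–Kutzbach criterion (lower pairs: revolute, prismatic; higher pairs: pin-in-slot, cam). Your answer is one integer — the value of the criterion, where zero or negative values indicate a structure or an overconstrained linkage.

M = 13

(L,J1,J2)=(1,0,0); link0 fixed
link1: (2,0,0)
link2: (3,0,0)
P 0-2 [J1]: (3,1,0)
P 1-0 [J1]: (3,2,0)
link3: (4,2,0)
link4: (5,2,0)
R 1-4 [J1]: (5,3,0)
link5: (6,3,0)
link6: (7,3,0)
R 0-3 [J1]: (7,4,0)
link7: (8,4,0)
link8: (9,4,0)
PS 4-6 [J2]: (9,4,1)
link9: (10,4,1)
PS 0-9 [J2]: (10,4,2)
C 7-1 [J2]: (10,4,3)
PS 2-5 [J2]: (10,4,4)
P 8-1 [J1]: (10,5,4)
Grübler: 3·9 − 2·5 − 4 = 13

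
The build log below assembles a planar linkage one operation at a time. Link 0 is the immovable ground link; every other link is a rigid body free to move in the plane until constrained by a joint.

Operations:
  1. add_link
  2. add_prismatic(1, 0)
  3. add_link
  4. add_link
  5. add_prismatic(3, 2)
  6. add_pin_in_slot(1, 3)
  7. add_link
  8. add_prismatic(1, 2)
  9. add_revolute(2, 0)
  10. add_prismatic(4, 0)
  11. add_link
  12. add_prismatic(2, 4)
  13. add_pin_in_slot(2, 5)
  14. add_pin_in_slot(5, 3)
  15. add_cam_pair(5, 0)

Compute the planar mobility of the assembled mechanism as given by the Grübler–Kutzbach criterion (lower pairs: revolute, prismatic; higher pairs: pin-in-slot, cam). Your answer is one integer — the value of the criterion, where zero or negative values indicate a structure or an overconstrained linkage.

M = -1

ground; <1,0,0>
#1 <2,0,0>
P:1↔0 J1 <2,1,0>
#2 <3,1,0>
#3 <4,1,0>
P:3↔2 J1 <4,2,0>
PS:1↔3 J2 <4,2,1>
#4 <5,2,1>
P:1↔2 J1 <5,3,1>
R:2↔0 J1 <5,4,1>
P:4↔0 J1 <5,5,1>
#5 <6,5,1>
P:2↔4 J1 <6,6,1>
PS:2↔5 J2 <6,6,2>
PS:5↔3 J2 <6,6,3>
C:5↔0 J2 <6,6,4>
3×5 − 2×6 − 1×4 = -1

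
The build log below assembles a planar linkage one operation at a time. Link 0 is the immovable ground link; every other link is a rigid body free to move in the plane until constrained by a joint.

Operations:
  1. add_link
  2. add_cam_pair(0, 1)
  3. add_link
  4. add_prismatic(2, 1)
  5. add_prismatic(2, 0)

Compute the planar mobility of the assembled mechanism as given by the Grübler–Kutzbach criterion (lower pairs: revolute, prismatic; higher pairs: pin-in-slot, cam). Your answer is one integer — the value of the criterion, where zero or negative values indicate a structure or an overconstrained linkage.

L=1 J1=0 J2=0
add link → L=2 J1=0 J2=0
C@0,1 dof=2 J2 → L=2 J1=0 J2=1
add link → L=3 J1=0 J2=1
P@2,1 dof=1 J1 → L=3 J1=1 J2=1
P@2,0 dof=1 J1 → L=3 J1=2 J2=1
M=3(L−1)−2J1−J2=3·2−2·2−1=1

M = 1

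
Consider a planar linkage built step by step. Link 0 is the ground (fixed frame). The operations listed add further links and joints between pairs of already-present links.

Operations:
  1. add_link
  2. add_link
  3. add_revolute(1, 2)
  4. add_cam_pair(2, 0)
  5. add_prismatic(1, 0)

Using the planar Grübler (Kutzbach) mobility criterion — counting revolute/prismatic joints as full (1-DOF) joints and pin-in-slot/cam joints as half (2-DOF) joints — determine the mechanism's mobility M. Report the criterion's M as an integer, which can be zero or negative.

link 0 = ground. State L|J1|J2 = 1|0|0
+link1  2|0|0
+link2  3|0|0
R(1,2) f=1→J1  3|1|0
C(2,0) f=2→J2  3|1|1
P(1,0) f=1→J1  3|2|1
M = 3(3−1)−2·2−1 = 6−4−1 = 1

M = 1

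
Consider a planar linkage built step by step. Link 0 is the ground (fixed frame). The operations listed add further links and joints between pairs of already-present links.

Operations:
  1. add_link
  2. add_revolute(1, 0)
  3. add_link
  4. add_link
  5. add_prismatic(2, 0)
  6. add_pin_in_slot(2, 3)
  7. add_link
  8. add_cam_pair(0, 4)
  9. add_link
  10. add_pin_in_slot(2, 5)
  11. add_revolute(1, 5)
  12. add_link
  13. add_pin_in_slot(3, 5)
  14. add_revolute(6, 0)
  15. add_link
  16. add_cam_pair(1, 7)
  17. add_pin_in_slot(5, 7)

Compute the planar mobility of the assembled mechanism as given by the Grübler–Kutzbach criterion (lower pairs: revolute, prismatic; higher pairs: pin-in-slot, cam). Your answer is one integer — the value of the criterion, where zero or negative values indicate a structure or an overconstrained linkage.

M = 7

L=1 J1=0 J2=0
add link → L=2 J1=0 J2=0
R@1,0 dof=1 J1 → L=2 J1=1 J2=0
add link → L=3 J1=1 J2=0
add link → L=4 J1=1 J2=0
P@2,0 dof=1 J1 → L=4 J1=2 J2=0
PS@2,3 dof=2 J2 → L=4 J1=2 J2=1
add link → L=5 J1=2 J2=1
C@0,4 dof=2 J2 → L=5 J1=2 J2=2
add link → L=6 J1=2 J2=2
PS@2,5 dof=2 J2 → L=6 J1=2 J2=3
R@1,5 dof=1 J1 → L=6 J1=3 J2=3
add link → L=7 J1=3 J2=3
PS@3,5 dof=2 J2 → L=7 J1=3 J2=4
R@6,0 dof=1 J1 → L=7 J1=4 J2=4
add link → L=8 J1=4 J2=4
C@1,7 dof=2 J2 → L=8 J1=4 J2=5
PS@5,7 dof=2 J2 → L=8 J1=4 J2=6
M=3(L−1)−2J1−J2=3·7−2·4−6=7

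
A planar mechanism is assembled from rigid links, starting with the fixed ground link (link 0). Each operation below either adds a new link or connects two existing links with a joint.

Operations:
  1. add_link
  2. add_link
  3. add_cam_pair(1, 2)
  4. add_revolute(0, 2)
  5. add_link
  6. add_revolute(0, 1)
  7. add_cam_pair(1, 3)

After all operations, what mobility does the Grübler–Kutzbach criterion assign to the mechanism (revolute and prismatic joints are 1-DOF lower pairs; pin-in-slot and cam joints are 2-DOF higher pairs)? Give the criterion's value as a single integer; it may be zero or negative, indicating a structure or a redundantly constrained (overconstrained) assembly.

M = 3

(L,J1,J2)=(1,0,0); link0 fixed
link1: (2,0,0)
link2: (3,0,0)
C 1-2 [J2]: (3,0,1)
R 0-2 [J1]: (3,1,1)
link3: (4,1,1)
R 0-1 [J1]: (4,2,1)
C 1-3 [J2]: (4,2,2)
Grübler: 3·3 − 2·2 − 2 = 3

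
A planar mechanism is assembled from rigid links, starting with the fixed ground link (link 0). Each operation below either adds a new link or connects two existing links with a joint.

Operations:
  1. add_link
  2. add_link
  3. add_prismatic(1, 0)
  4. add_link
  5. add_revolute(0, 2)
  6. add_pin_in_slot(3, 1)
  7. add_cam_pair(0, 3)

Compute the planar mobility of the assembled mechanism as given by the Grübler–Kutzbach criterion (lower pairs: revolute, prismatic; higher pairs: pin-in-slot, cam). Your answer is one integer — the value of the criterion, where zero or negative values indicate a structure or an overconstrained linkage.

L=1 J1=0 J2=0
add link → L=2 J1=0 J2=0
add link → L=3 J1=0 J2=0
P@1,0 dof=1 J1 → L=3 J1=1 J2=0
add link → L=4 J1=1 J2=0
R@0,2 dof=1 J1 → L=4 J1=2 J2=0
PS@3,1 dof=2 J2 → L=4 J1=2 J2=1
C@0,3 dof=2 J2 → L=4 J1=2 J2=2
M=3(L−1)−2J1−J2=3·3−2·2−2=3

M = 3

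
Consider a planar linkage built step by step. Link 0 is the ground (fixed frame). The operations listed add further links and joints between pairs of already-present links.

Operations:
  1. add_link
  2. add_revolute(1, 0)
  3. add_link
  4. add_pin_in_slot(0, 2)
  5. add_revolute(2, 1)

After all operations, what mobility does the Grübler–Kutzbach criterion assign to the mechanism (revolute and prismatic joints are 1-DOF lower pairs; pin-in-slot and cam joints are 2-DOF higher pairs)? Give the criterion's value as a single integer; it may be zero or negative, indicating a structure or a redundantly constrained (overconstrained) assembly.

M = 1

ground; <1,0,0>
#1 <2,0,0>
R:1↔0 J1 <2,1,0>
#2 <3,1,0>
PS:0↔2 J2 <3,1,1>
R:2↔1 J1 <3,2,1>
3×2 − 2×2 − 1×1 = 1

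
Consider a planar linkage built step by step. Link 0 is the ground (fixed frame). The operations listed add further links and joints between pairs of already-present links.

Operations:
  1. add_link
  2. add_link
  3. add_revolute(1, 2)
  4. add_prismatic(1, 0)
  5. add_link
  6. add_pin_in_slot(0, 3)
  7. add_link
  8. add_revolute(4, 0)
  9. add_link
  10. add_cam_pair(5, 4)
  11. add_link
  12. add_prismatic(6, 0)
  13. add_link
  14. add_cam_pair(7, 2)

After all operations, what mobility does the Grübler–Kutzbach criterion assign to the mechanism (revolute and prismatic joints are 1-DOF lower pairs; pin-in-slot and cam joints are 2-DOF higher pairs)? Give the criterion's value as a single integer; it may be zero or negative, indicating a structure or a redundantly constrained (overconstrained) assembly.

(L,J1,J2)=(1,0,0); link0 fixed
link1: (2,0,0)
link2: (3,0,0)
R 1-2 [J1]: (3,1,0)
P 1-0 [J1]: (3,2,0)
link3: (4,2,0)
PS 0-3 [J2]: (4,2,1)
link4: (5,2,1)
R 4-0 [J1]: (5,3,1)
link5: (6,3,1)
C 5-4 [J2]: (6,3,2)
link6: (7,3,2)
P 6-0 [J1]: (7,4,2)
link7: (8,4,2)
C 7-2 [J2]: (8,4,3)
Grübler: 3·7 − 2·4 − 3 = 10

M = 10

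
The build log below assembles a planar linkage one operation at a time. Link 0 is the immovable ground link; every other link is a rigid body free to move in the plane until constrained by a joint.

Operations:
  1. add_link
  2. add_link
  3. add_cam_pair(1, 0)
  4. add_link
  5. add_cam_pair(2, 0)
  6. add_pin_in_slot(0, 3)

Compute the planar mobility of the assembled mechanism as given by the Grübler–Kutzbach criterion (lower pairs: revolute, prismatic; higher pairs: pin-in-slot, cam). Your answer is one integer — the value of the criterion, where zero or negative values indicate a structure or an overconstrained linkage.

M = 6

[1;0;0] (link 0 is ground)
L+ [2;0;0]
L+ [3;0;0]
C(1,0)∈J2 [3;0;1]
L+ [4;0;1]
C(2,0)∈J2 [4;0;2]
PS(0,3)∈J2 [4;0;3]
mobility = 9 − 0 − 3 = 6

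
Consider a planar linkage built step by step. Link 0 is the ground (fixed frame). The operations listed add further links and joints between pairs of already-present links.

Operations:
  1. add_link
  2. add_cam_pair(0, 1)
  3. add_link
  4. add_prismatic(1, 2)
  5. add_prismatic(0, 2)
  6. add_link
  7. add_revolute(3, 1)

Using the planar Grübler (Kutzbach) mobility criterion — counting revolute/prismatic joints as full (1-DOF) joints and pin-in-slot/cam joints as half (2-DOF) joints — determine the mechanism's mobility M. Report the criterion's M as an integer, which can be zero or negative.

link 0 = ground. State L|J1|J2 = 1|0|0
+link1  2|0|0
C(0,1) f=2→J2  2|0|1
+link2  3|0|1
P(1,2) f=1→J1  3|1|1
P(0,2) f=1→J1  3|2|1
+link3  4|2|1
R(3,1) f=1→J1  4|3|1
M = 3(4−1)−2·3−1 = 9−6−1 = 2

M = 2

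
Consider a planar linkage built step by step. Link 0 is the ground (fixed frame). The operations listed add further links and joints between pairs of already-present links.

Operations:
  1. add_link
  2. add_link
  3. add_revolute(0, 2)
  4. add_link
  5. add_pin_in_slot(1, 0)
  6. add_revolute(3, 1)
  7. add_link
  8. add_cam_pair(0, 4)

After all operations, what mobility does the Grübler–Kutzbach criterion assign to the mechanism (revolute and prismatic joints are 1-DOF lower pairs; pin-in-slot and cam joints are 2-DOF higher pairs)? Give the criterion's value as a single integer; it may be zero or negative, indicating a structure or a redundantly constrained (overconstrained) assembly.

M = 6

(L,J1,J2)=(1,0,0); link0 fixed
link1: (2,0,0)
link2: (3,0,0)
R 0-2 [J1]: (3,1,0)
link3: (4,1,0)
PS 1-0 [J2]: (4,1,1)
R 3-1 [J1]: (4,2,1)
link4: (5,2,1)
C 0-4 [J2]: (5,2,2)
Grübler: 3·4 − 2·2 − 2 = 6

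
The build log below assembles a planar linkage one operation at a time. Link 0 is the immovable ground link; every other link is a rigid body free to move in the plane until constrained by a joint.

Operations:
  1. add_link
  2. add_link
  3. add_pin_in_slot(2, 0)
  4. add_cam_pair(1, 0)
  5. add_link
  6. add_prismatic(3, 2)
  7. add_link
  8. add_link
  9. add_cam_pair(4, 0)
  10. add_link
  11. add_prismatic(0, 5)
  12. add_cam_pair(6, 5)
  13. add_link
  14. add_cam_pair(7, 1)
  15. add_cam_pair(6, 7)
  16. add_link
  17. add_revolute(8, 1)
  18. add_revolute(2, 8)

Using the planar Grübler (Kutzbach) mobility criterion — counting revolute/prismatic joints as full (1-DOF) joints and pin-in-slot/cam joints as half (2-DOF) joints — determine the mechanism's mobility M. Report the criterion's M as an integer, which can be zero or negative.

L=1 J1=0 J2=0
add link → L=2 J1=0 J2=0
add link → L=3 J1=0 J2=0
PS@2,0 dof=2 J2 → L=3 J1=0 J2=1
C@1,0 dof=2 J2 → L=3 J1=0 J2=2
add link → L=4 J1=0 J2=2
P@3,2 dof=1 J1 → L=4 J1=1 J2=2
add link → L=5 J1=1 J2=2
add link → L=6 J1=1 J2=2
C@4,0 dof=2 J2 → L=6 J1=1 J2=3
add link → L=7 J1=1 J2=3
P@0,5 dof=1 J1 → L=7 J1=2 J2=3
C@6,5 dof=2 J2 → L=7 J1=2 J2=4
add link → L=8 J1=2 J2=4
C@7,1 dof=2 J2 → L=8 J1=2 J2=5
C@6,7 dof=2 J2 → L=8 J1=2 J2=6
add link → L=9 J1=2 J2=6
R@8,1 dof=1 J1 → L=9 J1=3 J2=6
R@2,8 dof=1 J1 → L=9 J1=4 J2=6
M=3(L−1)−2J1−J2=3·8−2·4−6=10

M = 10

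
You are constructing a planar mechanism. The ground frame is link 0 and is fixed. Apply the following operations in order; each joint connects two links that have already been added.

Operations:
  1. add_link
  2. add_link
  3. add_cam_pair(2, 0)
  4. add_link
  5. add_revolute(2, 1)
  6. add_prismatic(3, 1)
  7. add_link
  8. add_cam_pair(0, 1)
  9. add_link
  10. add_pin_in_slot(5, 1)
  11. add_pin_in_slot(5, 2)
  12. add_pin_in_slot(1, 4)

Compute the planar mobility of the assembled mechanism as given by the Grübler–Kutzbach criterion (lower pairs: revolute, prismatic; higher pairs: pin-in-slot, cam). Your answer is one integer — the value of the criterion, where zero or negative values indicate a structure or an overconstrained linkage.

ground; <1,0,0>
#1 <2,0,0>
#2 <3,0,0>
C:2↔0 J2 <3,0,1>
#3 <4,0,1>
R:2↔1 J1 <4,1,1>
P:3↔1 J1 <4,2,1>
#4 <5,2,1>
C:0↔1 J2 <5,2,2>
#5 <6,2,2>
PS:5↔1 J2 <6,2,3>
PS:5↔2 J2 <6,2,4>
PS:1↔4 J2 <6,2,5>
3×5 − 2×2 − 1×5 = 6

M = 6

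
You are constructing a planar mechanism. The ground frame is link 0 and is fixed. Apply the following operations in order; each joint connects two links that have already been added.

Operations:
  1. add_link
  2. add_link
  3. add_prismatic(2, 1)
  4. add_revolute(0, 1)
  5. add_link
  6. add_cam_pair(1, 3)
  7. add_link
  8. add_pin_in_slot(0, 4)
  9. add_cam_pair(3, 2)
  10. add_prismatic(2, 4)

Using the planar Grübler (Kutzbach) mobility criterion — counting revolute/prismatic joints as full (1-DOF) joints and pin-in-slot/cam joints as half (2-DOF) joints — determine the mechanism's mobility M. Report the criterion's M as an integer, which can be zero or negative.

[1;0;0] (link 0 is ground)
L+ [2;0;0]
L+ [3;0;0]
P(2,1)∈J1 [3;1;0]
R(0,1)∈J1 [3;2;0]
L+ [4;2;0]
C(1,3)∈J2 [4;2;1]
L+ [5;2;1]
PS(0,4)∈J2 [5;2;2]
C(3,2)∈J2 [5;2;3]
P(2,4)∈J1 [5;3;3]
mobility = 12 − 6 − 3 = 3

M = 3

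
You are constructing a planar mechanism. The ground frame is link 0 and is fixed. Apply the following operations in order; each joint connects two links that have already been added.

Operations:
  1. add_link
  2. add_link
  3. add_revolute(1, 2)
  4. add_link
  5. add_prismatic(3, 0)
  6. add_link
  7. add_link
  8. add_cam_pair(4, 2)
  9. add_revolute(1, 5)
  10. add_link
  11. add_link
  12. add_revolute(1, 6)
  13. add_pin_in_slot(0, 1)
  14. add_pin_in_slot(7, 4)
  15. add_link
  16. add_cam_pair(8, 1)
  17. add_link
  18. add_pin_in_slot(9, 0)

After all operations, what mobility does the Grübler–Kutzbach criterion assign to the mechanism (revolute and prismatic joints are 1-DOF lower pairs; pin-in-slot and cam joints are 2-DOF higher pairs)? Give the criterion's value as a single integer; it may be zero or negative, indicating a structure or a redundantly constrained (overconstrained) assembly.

(L,J1,J2)=(1,0,0); link0 fixed
link1: (2,0,0)
link2: (3,0,0)
R 1-2 [J1]: (3,1,0)
link3: (4,1,0)
P 3-0 [J1]: (4,2,0)
link4: (5,2,0)
link5: (6,2,0)
C 4-2 [J2]: (6,2,1)
R 1-5 [J1]: (6,3,1)
link6: (7,3,1)
link7: (8,3,1)
R 1-6 [J1]: (8,4,1)
PS 0-1 [J2]: (8,4,2)
PS 7-4 [J2]: (8,4,3)
link8: (9,4,3)
C 8-1 [J2]: (9,4,4)
link9: (10,4,4)
PS 9-0 [J2]: (10,4,5)
Grübler: 3·9 − 2·4 − 5 = 14

M = 14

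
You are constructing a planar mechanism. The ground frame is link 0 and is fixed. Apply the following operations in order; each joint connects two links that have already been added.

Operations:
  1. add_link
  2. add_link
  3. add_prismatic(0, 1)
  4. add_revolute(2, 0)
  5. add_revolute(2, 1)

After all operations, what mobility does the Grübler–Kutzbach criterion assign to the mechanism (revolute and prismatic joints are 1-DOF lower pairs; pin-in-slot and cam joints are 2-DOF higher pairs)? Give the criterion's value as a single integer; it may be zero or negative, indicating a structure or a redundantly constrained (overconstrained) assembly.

(L,J1,J2)=(1,0,0); link0 fixed
link1: (2,0,0)
link2: (3,0,0)
P 0-1 [J1]: (3,1,0)
R 2-0 [J1]: (3,2,0)
R 2-1 [J1]: (3,3,0)
Grübler: 3·2 − 2·3 − 0 = 0

M = 0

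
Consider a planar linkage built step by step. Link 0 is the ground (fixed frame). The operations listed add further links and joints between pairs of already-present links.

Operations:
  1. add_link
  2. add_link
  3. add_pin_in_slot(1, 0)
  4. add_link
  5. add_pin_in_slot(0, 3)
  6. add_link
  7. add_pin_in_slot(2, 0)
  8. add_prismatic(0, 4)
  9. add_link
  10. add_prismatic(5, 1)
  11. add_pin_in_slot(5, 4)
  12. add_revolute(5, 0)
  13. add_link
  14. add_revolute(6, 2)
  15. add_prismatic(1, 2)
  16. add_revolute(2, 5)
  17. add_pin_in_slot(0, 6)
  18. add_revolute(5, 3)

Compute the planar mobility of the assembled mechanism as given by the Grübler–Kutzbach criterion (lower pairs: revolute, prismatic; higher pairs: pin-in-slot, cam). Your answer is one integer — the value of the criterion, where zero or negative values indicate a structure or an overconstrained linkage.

M = -1

L=1 J1=0 J2=0
add link → L=2 J1=0 J2=0
add link → L=3 J1=0 J2=0
PS@1,0 dof=2 J2 → L=3 J1=0 J2=1
add link → L=4 J1=0 J2=1
PS@0,3 dof=2 J2 → L=4 J1=0 J2=2
add link → L=5 J1=0 J2=2
PS@2,0 dof=2 J2 → L=5 J1=0 J2=3
P@0,4 dof=1 J1 → L=5 J1=1 J2=3
add link → L=6 J1=1 J2=3
P@5,1 dof=1 J1 → L=6 J1=2 J2=3
PS@5,4 dof=2 J2 → L=6 J1=2 J2=4
R@5,0 dof=1 J1 → L=6 J1=3 J2=4
add link → L=7 J1=3 J2=4
R@6,2 dof=1 J1 → L=7 J1=4 J2=4
P@1,2 dof=1 J1 → L=7 J1=5 J2=4
R@2,5 dof=1 J1 → L=7 J1=6 J2=4
PS@0,6 dof=2 J2 → L=7 J1=6 J2=5
R@5,3 dof=1 J1 → L=7 J1=7 J2=5
M=3(L−1)−2J1−J2=3·6−2·7−5=-1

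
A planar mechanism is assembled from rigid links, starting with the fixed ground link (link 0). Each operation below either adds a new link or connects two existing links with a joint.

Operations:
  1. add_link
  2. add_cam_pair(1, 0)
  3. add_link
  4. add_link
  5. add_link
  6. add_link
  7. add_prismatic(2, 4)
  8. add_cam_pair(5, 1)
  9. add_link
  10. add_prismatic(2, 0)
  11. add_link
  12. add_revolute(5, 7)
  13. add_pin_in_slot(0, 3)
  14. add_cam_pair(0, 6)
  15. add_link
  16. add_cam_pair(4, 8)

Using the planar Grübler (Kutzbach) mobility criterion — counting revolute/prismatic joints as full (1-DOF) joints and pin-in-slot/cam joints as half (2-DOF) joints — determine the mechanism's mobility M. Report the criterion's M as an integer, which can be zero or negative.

M = 13

ground; <1,0,0>
#1 <2,0,0>
C:1↔0 J2 <2,0,1>
#2 <3,0,1>
#3 <4,0,1>
#4 <5,0,1>
#5 <6,0,1>
P:2↔4 J1 <6,1,1>
C:5↔1 J2 <6,1,2>
#6 <7,1,2>
P:2↔0 J1 <7,2,2>
#7 <8,2,2>
R:5↔7 J1 <8,3,2>
PS:0↔3 J2 <8,3,3>
C:0↔6 J2 <8,3,4>
#8 <9,3,4>
C:4↔8 J2 <9,3,5>
3×8 − 2×3 − 1×5 = 13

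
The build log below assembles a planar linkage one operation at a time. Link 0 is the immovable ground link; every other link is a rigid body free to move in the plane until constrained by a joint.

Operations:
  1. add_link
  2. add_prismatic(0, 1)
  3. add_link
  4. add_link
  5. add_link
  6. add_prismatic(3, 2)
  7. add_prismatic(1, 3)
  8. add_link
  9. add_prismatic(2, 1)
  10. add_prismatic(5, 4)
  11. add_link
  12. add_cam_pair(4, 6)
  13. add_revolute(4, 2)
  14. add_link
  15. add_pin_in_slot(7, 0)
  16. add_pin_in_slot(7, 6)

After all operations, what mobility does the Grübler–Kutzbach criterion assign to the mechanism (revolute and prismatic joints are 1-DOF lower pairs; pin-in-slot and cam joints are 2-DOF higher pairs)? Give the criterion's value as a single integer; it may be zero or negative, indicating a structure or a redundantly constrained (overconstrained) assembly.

M = 6

link 0 = ground. State L|J1|J2 = 1|0|0
+link1  2|0|0
P(0,1) f=1→J1  2|1|0
+link2  3|1|0
+link3  4|1|0
+link4  5|1|0
P(3,2) f=1→J1  5|2|0
P(1,3) f=1→J1  5|3|0
+link5  6|3|0
P(2,1) f=1→J1  6|4|0
P(5,4) f=1→J1  6|5|0
+link6  7|5|0
C(4,6) f=2→J2  7|5|1
R(4,2) f=1→J1  7|6|1
+link7  8|6|1
PS(7,0) f=2→J2  8|6|2
PS(7,6) f=2→J2  8|6|3
M = 3(8−1)−2·6−3 = 21−12−3 = 6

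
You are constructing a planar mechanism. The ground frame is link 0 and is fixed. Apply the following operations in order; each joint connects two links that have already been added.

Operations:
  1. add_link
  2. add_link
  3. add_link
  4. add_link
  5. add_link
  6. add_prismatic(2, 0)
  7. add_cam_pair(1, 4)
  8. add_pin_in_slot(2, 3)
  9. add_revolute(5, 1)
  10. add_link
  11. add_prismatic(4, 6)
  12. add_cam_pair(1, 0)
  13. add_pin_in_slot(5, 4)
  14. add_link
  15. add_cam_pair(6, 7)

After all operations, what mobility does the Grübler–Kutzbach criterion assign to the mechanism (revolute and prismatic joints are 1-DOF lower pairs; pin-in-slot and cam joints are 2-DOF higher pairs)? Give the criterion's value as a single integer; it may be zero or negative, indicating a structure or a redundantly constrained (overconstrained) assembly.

M = 10

[1;0;0] (link 0 is ground)
L+ [2;0;0]
L+ [3;0;0]
L+ [4;0;0]
L+ [5;0;0]
L+ [6;0;0]
P(2,0)∈J1 [6;1;0]
C(1,4)∈J2 [6;1;1]
PS(2,3)∈J2 [6;1;2]
R(5,1)∈J1 [6;2;2]
L+ [7;2;2]
P(4,6)∈J1 [7;3;2]
C(1,0)∈J2 [7;3;3]
PS(5,4)∈J2 [7;3;4]
L+ [8;3;4]
C(6,7)∈J2 [8;3;5]
mobility = 21 − 6 − 5 = 10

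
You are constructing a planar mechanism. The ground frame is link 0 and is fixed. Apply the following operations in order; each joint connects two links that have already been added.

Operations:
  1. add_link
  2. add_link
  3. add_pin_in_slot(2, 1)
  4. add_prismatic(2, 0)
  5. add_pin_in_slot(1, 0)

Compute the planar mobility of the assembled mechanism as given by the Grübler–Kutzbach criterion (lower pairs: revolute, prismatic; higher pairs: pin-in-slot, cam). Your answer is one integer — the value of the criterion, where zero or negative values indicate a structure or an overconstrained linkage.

M = 2

(L,J1,J2)=(1,0,0); link0 fixed
link1: (2,0,0)
link2: (3,0,0)
PS 2-1 [J2]: (3,0,1)
P 2-0 [J1]: (3,1,1)
PS 1-0 [J2]: (3,1,2)
Grübler: 3·2 − 2·1 − 2 = 2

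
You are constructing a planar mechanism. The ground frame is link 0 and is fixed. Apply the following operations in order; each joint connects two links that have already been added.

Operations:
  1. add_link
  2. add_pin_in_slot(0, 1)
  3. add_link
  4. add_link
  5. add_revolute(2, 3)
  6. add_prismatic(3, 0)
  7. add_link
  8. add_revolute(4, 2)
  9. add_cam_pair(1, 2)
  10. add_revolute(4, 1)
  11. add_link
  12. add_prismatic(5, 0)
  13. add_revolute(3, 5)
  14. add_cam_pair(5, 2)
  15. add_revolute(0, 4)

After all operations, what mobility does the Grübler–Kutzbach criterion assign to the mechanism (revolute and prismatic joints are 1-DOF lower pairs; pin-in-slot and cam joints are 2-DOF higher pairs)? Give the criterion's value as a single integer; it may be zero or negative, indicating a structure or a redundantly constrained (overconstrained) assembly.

L=1 J1=0 J2=0
add link → L=2 J1=0 J2=0
PS@0,1 dof=2 J2 → L=2 J1=0 J2=1
add link → L=3 J1=0 J2=1
add link → L=4 J1=0 J2=1
R@2,3 dof=1 J1 → L=4 J1=1 J2=1
P@3,0 dof=1 J1 → L=4 J1=2 J2=1
add link → L=5 J1=2 J2=1
R@4,2 dof=1 J1 → L=5 J1=3 J2=1
C@1,2 dof=2 J2 → L=5 J1=3 J2=2
R@4,1 dof=1 J1 → L=5 J1=4 J2=2
add link → L=6 J1=4 J2=2
P@5,0 dof=1 J1 → L=6 J1=5 J2=2
R@3,5 dof=1 J1 → L=6 J1=6 J2=2
C@5,2 dof=2 J2 → L=6 J1=6 J2=3
R@0,4 dof=1 J1 → L=6 J1=7 J2=3
M=3(L−1)−2J1−J2=3·5−2·7−3=-2

M = -2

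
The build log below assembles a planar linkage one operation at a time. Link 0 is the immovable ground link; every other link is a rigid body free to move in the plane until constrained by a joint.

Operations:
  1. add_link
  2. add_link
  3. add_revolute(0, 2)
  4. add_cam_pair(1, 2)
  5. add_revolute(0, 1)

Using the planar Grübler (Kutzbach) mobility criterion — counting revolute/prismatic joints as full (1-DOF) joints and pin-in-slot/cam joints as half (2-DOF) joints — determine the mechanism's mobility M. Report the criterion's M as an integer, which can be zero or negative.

link 0 = ground. State L|J1|J2 = 1|0|0
+link1  2|0|0
+link2  3|0|0
R(0,2) f=1→J1  3|1|0
C(1,2) f=2→J2  3|1|1
R(0,1) f=1→J1  3|2|1
M = 3(3−1)−2·2−1 = 6−4−1 = 1

M = 1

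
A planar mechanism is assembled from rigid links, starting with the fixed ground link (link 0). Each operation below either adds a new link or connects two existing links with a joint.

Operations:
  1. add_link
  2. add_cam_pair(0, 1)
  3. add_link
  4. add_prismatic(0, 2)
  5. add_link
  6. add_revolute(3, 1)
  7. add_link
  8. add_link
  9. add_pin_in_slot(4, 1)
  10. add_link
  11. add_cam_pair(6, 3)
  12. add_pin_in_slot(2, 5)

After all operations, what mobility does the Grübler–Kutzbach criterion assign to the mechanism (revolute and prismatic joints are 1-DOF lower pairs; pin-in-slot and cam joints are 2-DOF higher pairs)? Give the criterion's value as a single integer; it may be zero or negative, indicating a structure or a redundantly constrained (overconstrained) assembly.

M = 10

[1;0;0] (link 0 is ground)
L+ [2;0;0]
C(0,1)∈J2 [2;0;1]
L+ [3;0;1]
P(0,2)∈J1 [3;1;1]
L+ [4;1;1]
R(3,1)∈J1 [4;2;1]
L+ [5;2;1]
L+ [6;2;1]
PS(4,1)∈J2 [6;2;2]
L+ [7;2;2]
C(6,3)∈J2 [7;2;3]
PS(2,5)∈J2 [7;2;4]
mobility = 18 − 4 − 4 = 10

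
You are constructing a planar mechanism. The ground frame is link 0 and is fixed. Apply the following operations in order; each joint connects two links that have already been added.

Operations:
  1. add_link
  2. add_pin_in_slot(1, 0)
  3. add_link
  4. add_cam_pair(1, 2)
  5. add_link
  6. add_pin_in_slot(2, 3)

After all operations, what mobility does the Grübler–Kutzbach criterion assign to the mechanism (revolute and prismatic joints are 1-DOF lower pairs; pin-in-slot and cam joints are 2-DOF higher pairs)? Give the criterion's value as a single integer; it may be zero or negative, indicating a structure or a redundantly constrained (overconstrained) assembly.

M = 6

[1;0;0] (link 0 is ground)
L+ [2;0;0]
PS(1,0)∈J2 [2;0;1]
L+ [3;0;1]
C(1,2)∈J2 [3;0;2]
L+ [4;0;2]
PS(2,3)∈J2 [4;0;3]
mobility = 9 − 0 − 3 = 6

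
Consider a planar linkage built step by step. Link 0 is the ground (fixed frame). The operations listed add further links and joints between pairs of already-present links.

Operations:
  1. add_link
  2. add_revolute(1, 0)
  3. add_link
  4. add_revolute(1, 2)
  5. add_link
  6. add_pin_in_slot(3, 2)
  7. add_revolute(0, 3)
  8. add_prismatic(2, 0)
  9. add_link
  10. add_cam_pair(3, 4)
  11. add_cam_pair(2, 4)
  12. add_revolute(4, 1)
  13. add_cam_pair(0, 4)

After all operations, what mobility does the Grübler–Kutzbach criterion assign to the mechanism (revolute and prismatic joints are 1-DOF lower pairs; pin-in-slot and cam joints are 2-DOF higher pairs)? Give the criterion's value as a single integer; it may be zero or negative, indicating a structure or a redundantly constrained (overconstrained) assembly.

(L,J1,J2)=(1,0,0); link0 fixed
link1: (2,0,0)
R 1-0 [J1]: (2,1,0)
link2: (3,1,0)
R 1-2 [J1]: (3,2,0)
link3: (4,2,0)
PS 3-2 [J2]: (4,2,1)
R 0-3 [J1]: (4,3,1)
P 2-0 [J1]: (4,4,1)
link4: (5,4,1)
C 3-4 [J2]: (5,4,2)
C 2-4 [J2]: (5,4,3)
R 4-1 [J1]: (5,5,3)
C 0-4 [J2]: (5,5,4)
Grübler: 3·4 − 2·5 − 4 = -2

M = -2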